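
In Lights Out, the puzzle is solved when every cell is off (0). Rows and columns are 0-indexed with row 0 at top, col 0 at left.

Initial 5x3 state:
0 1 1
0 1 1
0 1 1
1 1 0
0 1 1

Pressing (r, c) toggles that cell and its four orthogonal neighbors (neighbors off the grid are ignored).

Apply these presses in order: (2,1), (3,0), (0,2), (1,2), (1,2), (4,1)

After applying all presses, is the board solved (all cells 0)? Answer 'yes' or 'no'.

After press 1 at (2,1):
0 1 1
0 0 1
1 0 0
1 0 0
0 1 1

After press 2 at (3,0):
0 1 1
0 0 1
0 0 0
0 1 0
1 1 1

After press 3 at (0,2):
0 0 0
0 0 0
0 0 0
0 1 0
1 1 1

After press 4 at (1,2):
0 0 1
0 1 1
0 0 1
0 1 0
1 1 1

After press 5 at (1,2):
0 0 0
0 0 0
0 0 0
0 1 0
1 1 1

After press 6 at (4,1):
0 0 0
0 0 0
0 0 0
0 0 0
0 0 0

Lights still on: 0

Answer: yes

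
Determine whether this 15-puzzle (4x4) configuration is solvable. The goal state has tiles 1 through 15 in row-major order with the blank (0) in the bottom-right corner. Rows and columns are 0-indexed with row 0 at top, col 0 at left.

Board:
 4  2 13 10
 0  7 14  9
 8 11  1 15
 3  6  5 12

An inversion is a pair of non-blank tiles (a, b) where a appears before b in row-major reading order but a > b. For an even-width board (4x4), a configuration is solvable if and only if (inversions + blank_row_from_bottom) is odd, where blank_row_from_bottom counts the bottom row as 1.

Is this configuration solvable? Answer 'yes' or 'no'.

Inversions: 51
Blank is in row 1 (0-indexed from top), which is row 3 counting from the bottom (bottom = 1).
51 + 3 = 54, which is even, so the puzzle is not solvable.

Answer: no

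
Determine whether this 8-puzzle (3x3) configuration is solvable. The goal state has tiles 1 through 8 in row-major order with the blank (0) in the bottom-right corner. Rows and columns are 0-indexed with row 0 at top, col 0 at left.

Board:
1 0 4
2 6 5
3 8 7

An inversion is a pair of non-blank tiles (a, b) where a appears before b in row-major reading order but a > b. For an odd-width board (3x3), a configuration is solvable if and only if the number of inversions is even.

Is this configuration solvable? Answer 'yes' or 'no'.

Inversions (pairs i<j in row-major order where tile[i] > tile[j] > 0): 6
6 is even, so the puzzle is solvable.

Answer: yes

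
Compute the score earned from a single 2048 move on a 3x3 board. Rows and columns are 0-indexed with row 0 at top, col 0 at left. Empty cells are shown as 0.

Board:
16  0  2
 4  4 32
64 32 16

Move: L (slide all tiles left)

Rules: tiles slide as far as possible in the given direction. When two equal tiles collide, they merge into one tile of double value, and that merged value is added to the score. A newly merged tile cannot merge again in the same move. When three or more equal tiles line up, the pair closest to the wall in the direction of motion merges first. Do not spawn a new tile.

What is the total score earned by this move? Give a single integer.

Slide left:
row 0: [16, 0, 2] -> [16, 2, 0]  score +0 (running 0)
row 1: [4, 4, 32] -> [8, 32, 0]  score +8 (running 8)
row 2: [64, 32, 16] -> [64, 32, 16]  score +0 (running 8)
Board after move:
16  2  0
 8 32  0
64 32 16

Answer: 8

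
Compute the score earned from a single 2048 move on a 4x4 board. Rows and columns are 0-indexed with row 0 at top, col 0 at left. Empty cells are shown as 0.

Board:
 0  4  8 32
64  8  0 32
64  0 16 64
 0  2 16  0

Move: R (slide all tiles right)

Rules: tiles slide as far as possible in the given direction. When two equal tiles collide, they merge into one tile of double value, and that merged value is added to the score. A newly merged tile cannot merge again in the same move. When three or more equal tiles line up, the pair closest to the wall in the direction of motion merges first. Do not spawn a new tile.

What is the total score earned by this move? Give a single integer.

Answer: 0

Derivation:
Slide right:
row 0: [0, 4, 8, 32] -> [0, 4, 8, 32]  score +0 (running 0)
row 1: [64, 8, 0, 32] -> [0, 64, 8, 32]  score +0 (running 0)
row 2: [64, 0, 16, 64] -> [0, 64, 16, 64]  score +0 (running 0)
row 3: [0, 2, 16, 0] -> [0, 0, 2, 16]  score +0 (running 0)
Board after move:
 0  4  8 32
 0 64  8 32
 0 64 16 64
 0  0  2 16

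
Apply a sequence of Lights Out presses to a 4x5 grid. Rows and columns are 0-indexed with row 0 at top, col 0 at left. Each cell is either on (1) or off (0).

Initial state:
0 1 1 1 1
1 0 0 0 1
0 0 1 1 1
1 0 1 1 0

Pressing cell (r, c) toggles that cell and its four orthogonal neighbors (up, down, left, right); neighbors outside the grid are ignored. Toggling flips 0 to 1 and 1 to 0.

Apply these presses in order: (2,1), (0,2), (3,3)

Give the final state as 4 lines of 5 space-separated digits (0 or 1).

After press 1 at (2,1):
0 1 1 1 1
1 1 0 0 1
1 1 0 1 1
1 1 1 1 0

After press 2 at (0,2):
0 0 0 0 1
1 1 1 0 1
1 1 0 1 1
1 1 1 1 0

After press 3 at (3,3):
0 0 0 0 1
1 1 1 0 1
1 1 0 0 1
1 1 0 0 1

Answer: 0 0 0 0 1
1 1 1 0 1
1 1 0 0 1
1 1 0 0 1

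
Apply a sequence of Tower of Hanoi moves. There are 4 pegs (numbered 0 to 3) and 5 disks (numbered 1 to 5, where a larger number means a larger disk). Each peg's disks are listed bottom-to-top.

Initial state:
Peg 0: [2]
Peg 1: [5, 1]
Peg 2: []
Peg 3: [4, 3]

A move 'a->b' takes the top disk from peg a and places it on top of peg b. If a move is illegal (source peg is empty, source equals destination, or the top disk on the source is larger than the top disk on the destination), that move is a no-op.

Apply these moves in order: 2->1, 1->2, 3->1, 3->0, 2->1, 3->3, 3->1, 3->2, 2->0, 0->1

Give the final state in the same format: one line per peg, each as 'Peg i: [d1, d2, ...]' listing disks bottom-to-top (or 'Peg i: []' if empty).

Answer: Peg 0: [2]
Peg 1: [5, 3, 1]
Peg 2: [4]
Peg 3: []

Derivation:
After move 1 (2->1):
Peg 0: [2]
Peg 1: [5, 1]
Peg 2: []
Peg 3: [4, 3]

After move 2 (1->2):
Peg 0: [2]
Peg 1: [5]
Peg 2: [1]
Peg 3: [4, 3]

After move 3 (3->1):
Peg 0: [2]
Peg 1: [5, 3]
Peg 2: [1]
Peg 3: [4]

After move 4 (3->0):
Peg 0: [2]
Peg 1: [5, 3]
Peg 2: [1]
Peg 3: [4]

After move 5 (2->1):
Peg 0: [2]
Peg 1: [5, 3, 1]
Peg 2: []
Peg 3: [4]

After move 6 (3->3):
Peg 0: [2]
Peg 1: [5, 3, 1]
Peg 2: []
Peg 3: [4]

After move 7 (3->1):
Peg 0: [2]
Peg 1: [5, 3, 1]
Peg 2: []
Peg 3: [4]

After move 8 (3->2):
Peg 0: [2]
Peg 1: [5, 3, 1]
Peg 2: [4]
Peg 3: []

After move 9 (2->0):
Peg 0: [2]
Peg 1: [5, 3, 1]
Peg 2: [4]
Peg 3: []

After move 10 (0->1):
Peg 0: [2]
Peg 1: [5, 3, 1]
Peg 2: [4]
Peg 3: []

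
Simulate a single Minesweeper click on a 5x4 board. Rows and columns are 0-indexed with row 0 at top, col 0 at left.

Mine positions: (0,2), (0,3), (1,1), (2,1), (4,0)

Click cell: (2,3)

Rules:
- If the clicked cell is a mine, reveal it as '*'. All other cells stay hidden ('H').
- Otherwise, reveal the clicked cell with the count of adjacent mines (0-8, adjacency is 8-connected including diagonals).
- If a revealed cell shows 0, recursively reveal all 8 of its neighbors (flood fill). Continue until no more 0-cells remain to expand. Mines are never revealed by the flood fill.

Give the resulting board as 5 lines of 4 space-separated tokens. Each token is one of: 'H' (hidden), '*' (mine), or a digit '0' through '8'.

H H H H
H H 4 2
H H 2 0
H 2 1 0
H 1 0 0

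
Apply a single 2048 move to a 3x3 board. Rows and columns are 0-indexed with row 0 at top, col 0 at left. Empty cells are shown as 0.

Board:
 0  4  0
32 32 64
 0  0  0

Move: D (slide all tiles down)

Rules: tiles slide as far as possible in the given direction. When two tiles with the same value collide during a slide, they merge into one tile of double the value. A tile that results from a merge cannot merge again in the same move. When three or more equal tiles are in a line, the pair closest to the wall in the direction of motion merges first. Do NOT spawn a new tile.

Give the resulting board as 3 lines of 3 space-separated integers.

Answer:  0  0  0
 0  4  0
32 32 64

Derivation:
Slide down:
col 0: [0, 32, 0] -> [0, 0, 32]
col 1: [4, 32, 0] -> [0, 4, 32]
col 2: [0, 64, 0] -> [0, 0, 64]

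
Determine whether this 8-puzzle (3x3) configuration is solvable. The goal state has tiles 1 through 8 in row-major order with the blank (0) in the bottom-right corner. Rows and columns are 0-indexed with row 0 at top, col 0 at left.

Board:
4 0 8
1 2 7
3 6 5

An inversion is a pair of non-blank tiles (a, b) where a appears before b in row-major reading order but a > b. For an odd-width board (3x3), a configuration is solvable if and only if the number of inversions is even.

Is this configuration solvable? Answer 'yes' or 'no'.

Answer: no

Derivation:
Inversions (pairs i<j in row-major order where tile[i] > tile[j] > 0): 13
13 is odd, so the puzzle is not solvable.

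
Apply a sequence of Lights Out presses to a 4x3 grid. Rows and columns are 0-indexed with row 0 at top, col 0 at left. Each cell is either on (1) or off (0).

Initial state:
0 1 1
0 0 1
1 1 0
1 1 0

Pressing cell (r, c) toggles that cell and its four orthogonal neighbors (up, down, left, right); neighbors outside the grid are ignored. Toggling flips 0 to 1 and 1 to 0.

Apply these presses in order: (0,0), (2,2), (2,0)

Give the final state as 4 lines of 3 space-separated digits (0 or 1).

Answer: 1 0 1
0 0 0
0 1 1
0 1 1

Derivation:
After press 1 at (0,0):
1 0 1
1 0 1
1 1 0
1 1 0

After press 2 at (2,2):
1 0 1
1 0 0
1 0 1
1 1 1

After press 3 at (2,0):
1 0 1
0 0 0
0 1 1
0 1 1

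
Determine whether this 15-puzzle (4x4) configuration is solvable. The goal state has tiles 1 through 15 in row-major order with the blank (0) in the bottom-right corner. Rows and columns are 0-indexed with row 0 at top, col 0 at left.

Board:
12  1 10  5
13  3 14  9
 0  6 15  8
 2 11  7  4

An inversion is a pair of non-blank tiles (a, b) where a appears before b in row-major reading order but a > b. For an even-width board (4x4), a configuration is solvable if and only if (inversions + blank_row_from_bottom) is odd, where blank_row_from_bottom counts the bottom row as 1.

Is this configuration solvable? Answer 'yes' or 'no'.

Answer: no

Derivation:
Inversions: 56
Blank is in row 2 (0-indexed from top), which is row 2 counting from the bottom (bottom = 1).
56 + 2 = 58, which is even, so the puzzle is not solvable.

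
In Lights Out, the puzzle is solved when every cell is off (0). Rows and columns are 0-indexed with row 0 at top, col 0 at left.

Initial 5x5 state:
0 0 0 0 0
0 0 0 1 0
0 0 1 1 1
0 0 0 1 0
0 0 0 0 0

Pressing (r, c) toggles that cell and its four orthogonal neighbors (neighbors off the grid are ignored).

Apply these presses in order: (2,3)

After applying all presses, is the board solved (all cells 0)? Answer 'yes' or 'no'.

After press 1 at (2,3):
0 0 0 0 0
0 0 0 0 0
0 0 0 0 0
0 0 0 0 0
0 0 0 0 0

Lights still on: 0

Answer: yes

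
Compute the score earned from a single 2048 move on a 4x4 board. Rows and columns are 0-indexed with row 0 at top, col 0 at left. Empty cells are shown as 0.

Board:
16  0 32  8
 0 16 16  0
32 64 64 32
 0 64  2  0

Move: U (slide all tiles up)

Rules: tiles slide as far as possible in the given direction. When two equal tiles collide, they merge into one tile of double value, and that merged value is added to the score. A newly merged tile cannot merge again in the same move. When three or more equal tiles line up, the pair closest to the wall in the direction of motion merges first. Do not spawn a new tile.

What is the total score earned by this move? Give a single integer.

Answer: 128

Derivation:
Slide up:
col 0: [16, 0, 32, 0] -> [16, 32, 0, 0]  score +0 (running 0)
col 1: [0, 16, 64, 64] -> [16, 128, 0, 0]  score +128 (running 128)
col 2: [32, 16, 64, 2] -> [32, 16, 64, 2]  score +0 (running 128)
col 3: [8, 0, 32, 0] -> [8, 32, 0, 0]  score +0 (running 128)
Board after move:
 16  16  32   8
 32 128  16  32
  0   0  64   0
  0   0   2   0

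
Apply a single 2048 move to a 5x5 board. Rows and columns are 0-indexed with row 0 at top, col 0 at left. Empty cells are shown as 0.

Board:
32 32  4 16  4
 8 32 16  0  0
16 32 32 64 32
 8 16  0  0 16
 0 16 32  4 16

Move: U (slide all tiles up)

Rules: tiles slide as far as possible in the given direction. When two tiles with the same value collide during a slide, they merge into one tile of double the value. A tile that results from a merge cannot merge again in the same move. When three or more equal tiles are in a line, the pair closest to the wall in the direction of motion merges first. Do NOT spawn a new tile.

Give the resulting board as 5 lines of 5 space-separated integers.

Slide up:
col 0: [32, 8, 16, 8, 0] -> [32, 8, 16, 8, 0]
col 1: [32, 32, 32, 16, 16] -> [64, 32, 32, 0, 0]
col 2: [4, 16, 32, 0, 32] -> [4, 16, 64, 0, 0]
col 3: [16, 0, 64, 0, 4] -> [16, 64, 4, 0, 0]
col 4: [4, 0, 32, 16, 16] -> [4, 32, 32, 0, 0]

Answer: 32 64  4 16  4
 8 32 16 64 32
16 32 64  4 32
 8  0  0  0  0
 0  0  0  0  0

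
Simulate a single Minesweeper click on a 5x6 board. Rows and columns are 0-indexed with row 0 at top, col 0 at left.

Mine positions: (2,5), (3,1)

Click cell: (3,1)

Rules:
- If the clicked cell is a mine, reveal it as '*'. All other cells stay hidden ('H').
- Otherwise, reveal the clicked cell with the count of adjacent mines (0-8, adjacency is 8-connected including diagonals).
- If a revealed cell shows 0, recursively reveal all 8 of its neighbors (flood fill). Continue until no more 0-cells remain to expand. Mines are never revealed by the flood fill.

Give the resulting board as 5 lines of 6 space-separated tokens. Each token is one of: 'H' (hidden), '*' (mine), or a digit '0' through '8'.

H H H H H H
H H H H H H
H H H H H H
H * H H H H
H H H H H H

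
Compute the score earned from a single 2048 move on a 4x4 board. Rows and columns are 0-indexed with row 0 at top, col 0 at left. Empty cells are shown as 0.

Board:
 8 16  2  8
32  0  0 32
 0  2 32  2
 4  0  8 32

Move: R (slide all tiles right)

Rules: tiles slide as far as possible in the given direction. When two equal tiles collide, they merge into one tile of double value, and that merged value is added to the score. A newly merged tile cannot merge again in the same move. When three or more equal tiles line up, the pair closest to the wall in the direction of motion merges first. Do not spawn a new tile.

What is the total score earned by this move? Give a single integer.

Slide right:
row 0: [8, 16, 2, 8] -> [8, 16, 2, 8]  score +0 (running 0)
row 1: [32, 0, 0, 32] -> [0, 0, 0, 64]  score +64 (running 64)
row 2: [0, 2, 32, 2] -> [0, 2, 32, 2]  score +0 (running 64)
row 3: [4, 0, 8, 32] -> [0, 4, 8, 32]  score +0 (running 64)
Board after move:
 8 16  2  8
 0  0  0 64
 0  2 32  2
 0  4  8 32

Answer: 64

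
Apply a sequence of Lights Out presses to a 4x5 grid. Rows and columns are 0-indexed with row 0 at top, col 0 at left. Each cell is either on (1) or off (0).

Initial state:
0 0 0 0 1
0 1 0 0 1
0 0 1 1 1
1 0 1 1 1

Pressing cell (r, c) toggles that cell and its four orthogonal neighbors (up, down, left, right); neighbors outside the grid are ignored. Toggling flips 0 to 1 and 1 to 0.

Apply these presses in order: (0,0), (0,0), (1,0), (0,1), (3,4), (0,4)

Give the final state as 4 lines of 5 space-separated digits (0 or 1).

After press 1 at (0,0):
1 1 0 0 1
1 1 0 0 1
0 0 1 1 1
1 0 1 1 1

After press 2 at (0,0):
0 0 0 0 1
0 1 0 0 1
0 0 1 1 1
1 0 1 1 1

After press 3 at (1,0):
1 0 0 0 1
1 0 0 0 1
1 0 1 1 1
1 0 1 1 1

After press 4 at (0,1):
0 1 1 0 1
1 1 0 0 1
1 0 1 1 1
1 0 1 1 1

After press 5 at (3,4):
0 1 1 0 1
1 1 0 0 1
1 0 1 1 0
1 0 1 0 0

After press 6 at (0,4):
0 1 1 1 0
1 1 0 0 0
1 0 1 1 0
1 0 1 0 0

Answer: 0 1 1 1 0
1 1 0 0 0
1 0 1 1 0
1 0 1 0 0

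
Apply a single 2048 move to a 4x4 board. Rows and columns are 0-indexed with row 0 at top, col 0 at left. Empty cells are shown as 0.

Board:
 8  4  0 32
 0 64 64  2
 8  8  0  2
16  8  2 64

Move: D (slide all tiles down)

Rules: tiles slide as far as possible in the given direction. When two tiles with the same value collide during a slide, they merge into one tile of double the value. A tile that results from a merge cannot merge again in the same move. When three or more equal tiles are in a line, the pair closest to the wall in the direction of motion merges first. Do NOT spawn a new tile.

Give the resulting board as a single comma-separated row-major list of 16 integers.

Slide down:
col 0: [8, 0, 8, 16] -> [0, 0, 16, 16]
col 1: [4, 64, 8, 8] -> [0, 4, 64, 16]
col 2: [0, 64, 0, 2] -> [0, 0, 64, 2]
col 3: [32, 2, 2, 64] -> [0, 32, 4, 64]

Answer: 0, 0, 0, 0, 0, 4, 0, 32, 16, 64, 64, 4, 16, 16, 2, 64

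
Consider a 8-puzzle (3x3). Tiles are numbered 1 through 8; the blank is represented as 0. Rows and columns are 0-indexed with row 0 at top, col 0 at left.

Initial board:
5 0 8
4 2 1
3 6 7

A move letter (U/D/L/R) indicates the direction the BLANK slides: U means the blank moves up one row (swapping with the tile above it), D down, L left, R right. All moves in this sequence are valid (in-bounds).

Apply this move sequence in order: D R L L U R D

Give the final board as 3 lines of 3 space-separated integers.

After move 1 (D):
5 2 8
4 0 1
3 6 7

After move 2 (R):
5 2 8
4 1 0
3 6 7

After move 3 (L):
5 2 8
4 0 1
3 6 7

After move 4 (L):
5 2 8
0 4 1
3 6 7

After move 5 (U):
0 2 8
5 4 1
3 6 7

After move 6 (R):
2 0 8
5 4 1
3 6 7

After move 7 (D):
2 4 8
5 0 1
3 6 7

Answer: 2 4 8
5 0 1
3 6 7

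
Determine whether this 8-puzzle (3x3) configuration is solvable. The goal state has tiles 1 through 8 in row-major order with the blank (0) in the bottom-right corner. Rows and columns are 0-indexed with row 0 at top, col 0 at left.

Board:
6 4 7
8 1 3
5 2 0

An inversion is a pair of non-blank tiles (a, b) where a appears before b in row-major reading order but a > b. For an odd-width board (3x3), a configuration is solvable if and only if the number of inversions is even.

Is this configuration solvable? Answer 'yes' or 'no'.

Inversions (pairs i<j in row-major order where tile[i] > tile[j] > 0): 18
18 is even, so the puzzle is solvable.

Answer: yes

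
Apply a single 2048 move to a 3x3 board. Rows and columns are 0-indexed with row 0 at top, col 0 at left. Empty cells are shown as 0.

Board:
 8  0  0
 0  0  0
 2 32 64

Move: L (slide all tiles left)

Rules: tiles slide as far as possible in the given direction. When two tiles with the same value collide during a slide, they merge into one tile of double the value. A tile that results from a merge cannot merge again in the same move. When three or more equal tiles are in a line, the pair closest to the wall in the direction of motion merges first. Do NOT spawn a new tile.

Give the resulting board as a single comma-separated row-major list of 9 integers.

Answer: 8, 0, 0, 0, 0, 0, 2, 32, 64

Derivation:
Slide left:
row 0: [8, 0, 0] -> [8, 0, 0]
row 1: [0, 0, 0] -> [0, 0, 0]
row 2: [2, 32, 64] -> [2, 32, 64]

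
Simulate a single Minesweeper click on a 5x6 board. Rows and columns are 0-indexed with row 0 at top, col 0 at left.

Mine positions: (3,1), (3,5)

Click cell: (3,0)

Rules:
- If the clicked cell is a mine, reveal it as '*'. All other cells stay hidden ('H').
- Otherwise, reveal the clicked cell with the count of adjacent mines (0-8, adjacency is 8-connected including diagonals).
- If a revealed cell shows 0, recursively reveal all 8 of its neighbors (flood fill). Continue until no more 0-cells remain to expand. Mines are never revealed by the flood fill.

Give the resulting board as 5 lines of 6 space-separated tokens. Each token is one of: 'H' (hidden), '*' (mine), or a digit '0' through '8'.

H H H H H H
H H H H H H
H H H H H H
1 H H H H H
H H H H H H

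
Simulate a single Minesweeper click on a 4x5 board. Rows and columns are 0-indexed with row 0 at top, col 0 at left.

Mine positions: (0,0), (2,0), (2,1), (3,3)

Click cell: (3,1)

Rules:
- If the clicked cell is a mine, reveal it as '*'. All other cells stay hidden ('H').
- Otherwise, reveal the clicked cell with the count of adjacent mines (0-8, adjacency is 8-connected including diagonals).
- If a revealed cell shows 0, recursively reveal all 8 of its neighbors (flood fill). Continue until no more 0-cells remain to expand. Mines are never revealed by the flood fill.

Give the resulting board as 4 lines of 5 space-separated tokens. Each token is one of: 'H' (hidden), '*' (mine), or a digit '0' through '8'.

H H H H H
H H H H H
H H H H H
H 2 H H H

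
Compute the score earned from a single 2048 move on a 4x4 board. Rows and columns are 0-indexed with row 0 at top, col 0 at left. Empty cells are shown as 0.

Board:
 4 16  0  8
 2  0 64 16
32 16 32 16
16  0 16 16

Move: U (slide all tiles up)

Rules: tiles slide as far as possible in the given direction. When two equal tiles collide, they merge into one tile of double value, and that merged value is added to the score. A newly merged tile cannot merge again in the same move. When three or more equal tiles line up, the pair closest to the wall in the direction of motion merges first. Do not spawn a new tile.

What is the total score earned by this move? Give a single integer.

Slide up:
col 0: [4, 2, 32, 16] -> [4, 2, 32, 16]  score +0 (running 0)
col 1: [16, 0, 16, 0] -> [32, 0, 0, 0]  score +32 (running 32)
col 2: [0, 64, 32, 16] -> [64, 32, 16, 0]  score +0 (running 32)
col 3: [8, 16, 16, 16] -> [8, 32, 16, 0]  score +32 (running 64)
Board after move:
 4 32 64  8
 2  0 32 32
32  0 16 16
16  0  0  0

Answer: 64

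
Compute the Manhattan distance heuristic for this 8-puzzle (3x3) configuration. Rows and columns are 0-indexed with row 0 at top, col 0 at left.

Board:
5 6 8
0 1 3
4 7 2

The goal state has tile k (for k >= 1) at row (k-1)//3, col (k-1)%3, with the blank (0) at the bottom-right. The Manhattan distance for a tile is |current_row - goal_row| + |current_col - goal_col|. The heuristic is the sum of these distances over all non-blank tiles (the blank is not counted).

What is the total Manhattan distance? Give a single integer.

Answer: 15

Derivation:
Tile 5: (0,0)->(1,1) = 2
Tile 6: (0,1)->(1,2) = 2
Tile 8: (0,2)->(2,1) = 3
Tile 1: (1,1)->(0,0) = 2
Tile 3: (1,2)->(0,2) = 1
Tile 4: (2,0)->(1,0) = 1
Tile 7: (2,1)->(2,0) = 1
Tile 2: (2,2)->(0,1) = 3
Sum: 2 + 2 + 3 + 2 + 1 + 1 + 1 + 3 = 15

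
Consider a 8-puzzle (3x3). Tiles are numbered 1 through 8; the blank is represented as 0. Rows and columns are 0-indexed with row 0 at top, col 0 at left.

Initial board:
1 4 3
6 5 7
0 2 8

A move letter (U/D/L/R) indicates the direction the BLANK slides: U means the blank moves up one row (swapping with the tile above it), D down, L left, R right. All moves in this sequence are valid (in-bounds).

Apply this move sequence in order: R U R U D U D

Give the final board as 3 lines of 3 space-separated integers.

After move 1 (R):
1 4 3
6 5 7
2 0 8

After move 2 (U):
1 4 3
6 0 7
2 5 8

After move 3 (R):
1 4 3
6 7 0
2 5 8

After move 4 (U):
1 4 0
6 7 3
2 5 8

After move 5 (D):
1 4 3
6 7 0
2 5 8

After move 6 (U):
1 4 0
6 7 3
2 5 8

After move 7 (D):
1 4 3
6 7 0
2 5 8

Answer: 1 4 3
6 7 0
2 5 8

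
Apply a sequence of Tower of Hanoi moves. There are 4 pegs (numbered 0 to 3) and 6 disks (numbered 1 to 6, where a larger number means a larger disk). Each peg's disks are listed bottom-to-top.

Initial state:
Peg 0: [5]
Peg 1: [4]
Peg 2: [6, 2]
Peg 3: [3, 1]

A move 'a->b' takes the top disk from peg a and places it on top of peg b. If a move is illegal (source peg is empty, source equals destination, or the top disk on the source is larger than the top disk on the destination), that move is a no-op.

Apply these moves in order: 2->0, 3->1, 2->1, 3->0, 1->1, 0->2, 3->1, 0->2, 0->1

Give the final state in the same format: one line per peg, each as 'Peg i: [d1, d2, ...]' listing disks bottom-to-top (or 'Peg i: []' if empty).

After move 1 (2->0):
Peg 0: [5, 2]
Peg 1: [4]
Peg 2: [6]
Peg 3: [3, 1]

After move 2 (3->1):
Peg 0: [5, 2]
Peg 1: [4, 1]
Peg 2: [6]
Peg 3: [3]

After move 3 (2->1):
Peg 0: [5, 2]
Peg 1: [4, 1]
Peg 2: [6]
Peg 3: [3]

After move 4 (3->0):
Peg 0: [5, 2]
Peg 1: [4, 1]
Peg 2: [6]
Peg 3: [3]

After move 5 (1->1):
Peg 0: [5, 2]
Peg 1: [4, 1]
Peg 2: [6]
Peg 3: [3]

After move 6 (0->2):
Peg 0: [5]
Peg 1: [4, 1]
Peg 2: [6, 2]
Peg 3: [3]

After move 7 (3->1):
Peg 0: [5]
Peg 1: [4, 1]
Peg 2: [6, 2]
Peg 3: [3]

After move 8 (0->2):
Peg 0: [5]
Peg 1: [4, 1]
Peg 2: [6, 2]
Peg 3: [3]

After move 9 (0->1):
Peg 0: [5]
Peg 1: [4, 1]
Peg 2: [6, 2]
Peg 3: [3]

Answer: Peg 0: [5]
Peg 1: [4, 1]
Peg 2: [6, 2]
Peg 3: [3]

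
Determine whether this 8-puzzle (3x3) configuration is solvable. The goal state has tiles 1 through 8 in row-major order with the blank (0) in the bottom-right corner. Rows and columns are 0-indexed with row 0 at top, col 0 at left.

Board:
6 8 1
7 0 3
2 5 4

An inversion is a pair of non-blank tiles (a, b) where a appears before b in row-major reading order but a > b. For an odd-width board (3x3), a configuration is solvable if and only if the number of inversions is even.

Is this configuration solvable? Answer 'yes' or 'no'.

Inversions (pairs i<j in row-major order where tile[i] > tile[j] > 0): 17
17 is odd, so the puzzle is not solvable.

Answer: no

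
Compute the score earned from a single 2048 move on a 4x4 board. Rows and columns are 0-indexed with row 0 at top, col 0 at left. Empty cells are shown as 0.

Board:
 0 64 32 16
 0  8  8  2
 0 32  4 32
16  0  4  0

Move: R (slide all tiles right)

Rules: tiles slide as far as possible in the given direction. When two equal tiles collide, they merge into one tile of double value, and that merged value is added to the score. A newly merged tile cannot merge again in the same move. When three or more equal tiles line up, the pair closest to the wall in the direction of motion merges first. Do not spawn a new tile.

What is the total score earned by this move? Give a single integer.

Answer: 16

Derivation:
Slide right:
row 0: [0, 64, 32, 16] -> [0, 64, 32, 16]  score +0 (running 0)
row 1: [0, 8, 8, 2] -> [0, 0, 16, 2]  score +16 (running 16)
row 2: [0, 32, 4, 32] -> [0, 32, 4, 32]  score +0 (running 16)
row 3: [16, 0, 4, 0] -> [0, 0, 16, 4]  score +0 (running 16)
Board after move:
 0 64 32 16
 0  0 16  2
 0 32  4 32
 0  0 16  4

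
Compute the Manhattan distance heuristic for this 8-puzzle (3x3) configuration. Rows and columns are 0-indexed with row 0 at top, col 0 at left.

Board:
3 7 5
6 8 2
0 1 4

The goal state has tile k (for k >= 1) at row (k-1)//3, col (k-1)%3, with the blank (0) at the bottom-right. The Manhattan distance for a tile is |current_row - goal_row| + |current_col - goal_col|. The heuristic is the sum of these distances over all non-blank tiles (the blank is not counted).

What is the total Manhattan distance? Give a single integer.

Tile 3: (0,0)->(0,2) = 2
Tile 7: (0,1)->(2,0) = 3
Tile 5: (0,2)->(1,1) = 2
Tile 6: (1,0)->(1,2) = 2
Tile 8: (1,1)->(2,1) = 1
Tile 2: (1,2)->(0,1) = 2
Tile 1: (2,1)->(0,0) = 3
Tile 4: (2,2)->(1,0) = 3
Sum: 2 + 3 + 2 + 2 + 1 + 2 + 3 + 3 = 18

Answer: 18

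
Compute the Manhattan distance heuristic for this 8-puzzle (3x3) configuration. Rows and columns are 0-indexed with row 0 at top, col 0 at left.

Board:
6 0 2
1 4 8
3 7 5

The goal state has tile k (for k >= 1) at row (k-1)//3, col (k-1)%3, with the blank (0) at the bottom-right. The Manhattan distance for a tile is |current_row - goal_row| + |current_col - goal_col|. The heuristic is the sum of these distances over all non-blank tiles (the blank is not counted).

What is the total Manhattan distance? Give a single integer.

Answer: 15

Derivation:
Tile 6: (0,0)->(1,2) = 3
Tile 2: (0,2)->(0,1) = 1
Tile 1: (1,0)->(0,0) = 1
Tile 4: (1,1)->(1,0) = 1
Tile 8: (1,2)->(2,1) = 2
Tile 3: (2,0)->(0,2) = 4
Tile 7: (2,1)->(2,0) = 1
Tile 5: (2,2)->(1,1) = 2
Sum: 3 + 1 + 1 + 1 + 2 + 4 + 1 + 2 = 15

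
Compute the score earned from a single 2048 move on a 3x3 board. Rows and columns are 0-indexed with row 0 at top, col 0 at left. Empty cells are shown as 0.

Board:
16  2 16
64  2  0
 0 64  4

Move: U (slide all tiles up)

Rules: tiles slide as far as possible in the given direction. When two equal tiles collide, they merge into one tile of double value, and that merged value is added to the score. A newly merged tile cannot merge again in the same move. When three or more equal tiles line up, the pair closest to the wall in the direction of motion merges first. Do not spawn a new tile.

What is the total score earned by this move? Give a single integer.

Answer: 4

Derivation:
Slide up:
col 0: [16, 64, 0] -> [16, 64, 0]  score +0 (running 0)
col 1: [2, 2, 64] -> [4, 64, 0]  score +4 (running 4)
col 2: [16, 0, 4] -> [16, 4, 0]  score +0 (running 4)
Board after move:
16  4 16
64 64  4
 0  0  0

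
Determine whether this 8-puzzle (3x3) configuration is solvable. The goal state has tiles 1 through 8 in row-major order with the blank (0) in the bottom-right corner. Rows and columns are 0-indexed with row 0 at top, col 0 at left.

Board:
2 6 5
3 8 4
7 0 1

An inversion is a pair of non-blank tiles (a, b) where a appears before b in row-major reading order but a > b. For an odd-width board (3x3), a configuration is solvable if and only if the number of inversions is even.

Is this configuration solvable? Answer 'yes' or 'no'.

Inversions (pairs i<j in row-major order where tile[i] > tile[j] > 0): 14
14 is even, so the puzzle is solvable.

Answer: yes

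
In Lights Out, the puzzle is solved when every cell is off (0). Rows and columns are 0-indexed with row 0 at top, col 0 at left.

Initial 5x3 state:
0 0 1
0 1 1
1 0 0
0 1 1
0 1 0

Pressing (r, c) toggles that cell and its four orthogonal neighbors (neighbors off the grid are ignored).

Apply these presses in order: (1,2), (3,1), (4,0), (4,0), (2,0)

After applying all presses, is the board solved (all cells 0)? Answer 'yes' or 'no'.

After press 1 at (1,2):
0 0 0
0 0 0
1 0 1
0 1 1
0 1 0

After press 2 at (3,1):
0 0 0
0 0 0
1 1 1
1 0 0
0 0 0

After press 3 at (4,0):
0 0 0
0 0 0
1 1 1
0 0 0
1 1 0

After press 4 at (4,0):
0 0 0
0 0 0
1 1 1
1 0 0
0 0 0

After press 5 at (2,0):
0 0 0
1 0 0
0 0 1
0 0 0
0 0 0

Lights still on: 2

Answer: no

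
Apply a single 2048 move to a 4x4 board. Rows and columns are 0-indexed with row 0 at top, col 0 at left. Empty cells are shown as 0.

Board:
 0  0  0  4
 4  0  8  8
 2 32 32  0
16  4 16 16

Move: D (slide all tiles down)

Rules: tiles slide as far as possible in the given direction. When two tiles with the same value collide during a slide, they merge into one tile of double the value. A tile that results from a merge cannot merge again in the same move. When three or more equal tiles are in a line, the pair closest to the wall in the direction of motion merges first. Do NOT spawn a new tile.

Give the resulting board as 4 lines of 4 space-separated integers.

Slide down:
col 0: [0, 4, 2, 16] -> [0, 4, 2, 16]
col 1: [0, 0, 32, 4] -> [0, 0, 32, 4]
col 2: [0, 8, 32, 16] -> [0, 8, 32, 16]
col 3: [4, 8, 0, 16] -> [0, 4, 8, 16]

Answer:  0  0  0  0
 4  0  8  4
 2 32 32  8
16  4 16 16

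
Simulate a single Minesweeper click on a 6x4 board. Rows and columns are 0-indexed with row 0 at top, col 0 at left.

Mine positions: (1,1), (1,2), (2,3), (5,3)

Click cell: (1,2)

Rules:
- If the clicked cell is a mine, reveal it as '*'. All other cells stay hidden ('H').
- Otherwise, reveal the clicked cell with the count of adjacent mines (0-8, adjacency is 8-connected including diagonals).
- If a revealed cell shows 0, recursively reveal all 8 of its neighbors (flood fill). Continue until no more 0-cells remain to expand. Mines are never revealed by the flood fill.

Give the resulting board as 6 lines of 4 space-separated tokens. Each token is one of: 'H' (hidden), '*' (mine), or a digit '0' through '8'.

H H H H
H H * H
H H H H
H H H H
H H H H
H H H H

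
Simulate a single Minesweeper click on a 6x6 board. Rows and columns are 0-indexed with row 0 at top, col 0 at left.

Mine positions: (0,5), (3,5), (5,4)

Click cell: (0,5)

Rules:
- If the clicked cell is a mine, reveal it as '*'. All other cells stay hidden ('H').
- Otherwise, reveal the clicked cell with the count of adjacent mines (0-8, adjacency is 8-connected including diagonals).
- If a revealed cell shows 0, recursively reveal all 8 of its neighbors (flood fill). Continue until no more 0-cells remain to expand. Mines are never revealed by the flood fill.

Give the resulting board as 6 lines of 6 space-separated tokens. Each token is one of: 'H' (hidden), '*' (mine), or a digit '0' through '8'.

H H H H H *
H H H H H H
H H H H H H
H H H H H H
H H H H H H
H H H H H H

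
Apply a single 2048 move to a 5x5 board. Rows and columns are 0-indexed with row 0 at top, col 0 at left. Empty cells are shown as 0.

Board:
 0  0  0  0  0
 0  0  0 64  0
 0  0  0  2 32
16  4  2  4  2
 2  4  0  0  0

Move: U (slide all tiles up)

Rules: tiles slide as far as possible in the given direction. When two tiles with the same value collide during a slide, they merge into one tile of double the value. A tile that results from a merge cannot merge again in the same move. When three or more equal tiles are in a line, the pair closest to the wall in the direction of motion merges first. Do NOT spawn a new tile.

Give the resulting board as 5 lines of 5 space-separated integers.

Answer: 16  8  2 64 32
 2  0  0  2  2
 0  0  0  4  0
 0  0  0  0  0
 0  0  0  0  0

Derivation:
Slide up:
col 0: [0, 0, 0, 16, 2] -> [16, 2, 0, 0, 0]
col 1: [0, 0, 0, 4, 4] -> [8, 0, 0, 0, 0]
col 2: [0, 0, 0, 2, 0] -> [2, 0, 0, 0, 0]
col 3: [0, 64, 2, 4, 0] -> [64, 2, 4, 0, 0]
col 4: [0, 0, 32, 2, 0] -> [32, 2, 0, 0, 0]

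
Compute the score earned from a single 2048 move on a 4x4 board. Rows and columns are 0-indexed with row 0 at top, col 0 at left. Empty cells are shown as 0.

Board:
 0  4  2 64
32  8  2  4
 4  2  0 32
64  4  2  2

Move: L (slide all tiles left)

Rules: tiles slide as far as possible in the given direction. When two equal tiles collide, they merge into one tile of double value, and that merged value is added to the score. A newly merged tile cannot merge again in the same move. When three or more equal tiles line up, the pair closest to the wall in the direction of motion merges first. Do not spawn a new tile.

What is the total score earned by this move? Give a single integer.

Slide left:
row 0: [0, 4, 2, 64] -> [4, 2, 64, 0]  score +0 (running 0)
row 1: [32, 8, 2, 4] -> [32, 8, 2, 4]  score +0 (running 0)
row 2: [4, 2, 0, 32] -> [4, 2, 32, 0]  score +0 (running 0)
row 3: [64, 4, 2, 2] -> [64, 4, 4, 0]  score +4 (running 4)
Board after move:
 4  2 64  0
32  8  2  4
 4  2 32  0
64  4  4  0

Answer: 4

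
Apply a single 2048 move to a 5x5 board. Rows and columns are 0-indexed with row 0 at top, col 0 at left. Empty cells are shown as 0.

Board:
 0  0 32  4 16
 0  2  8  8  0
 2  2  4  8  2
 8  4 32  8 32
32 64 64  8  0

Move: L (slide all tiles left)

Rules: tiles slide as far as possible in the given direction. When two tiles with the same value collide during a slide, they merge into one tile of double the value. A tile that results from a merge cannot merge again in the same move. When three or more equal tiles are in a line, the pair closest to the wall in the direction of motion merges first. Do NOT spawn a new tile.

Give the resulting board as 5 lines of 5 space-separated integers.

Answer:  32   4  16   0   0
  2  16   0   0   0
  4   4   8   2   0
  8   4  32   8  32
 32 128   8   0   0

Derivation:
Slide left:
row 0: [0, 0, 32, 4, 16] -> [32, 4, 16, 0, 0]
row 1: [0, 2, 8, 8, 0] -> [2, 16, 0, 0, 0]
row 2: [2, 2, 4, 8, 2] -> [4, 4, 8, 2, 0]
row 3: [8, 4, 32, 8, 32] -> [8, 4, 32, 8, 32]
row 4: [32, 64, 64, 8, 0] -> [32, 128, 8, 0, 0]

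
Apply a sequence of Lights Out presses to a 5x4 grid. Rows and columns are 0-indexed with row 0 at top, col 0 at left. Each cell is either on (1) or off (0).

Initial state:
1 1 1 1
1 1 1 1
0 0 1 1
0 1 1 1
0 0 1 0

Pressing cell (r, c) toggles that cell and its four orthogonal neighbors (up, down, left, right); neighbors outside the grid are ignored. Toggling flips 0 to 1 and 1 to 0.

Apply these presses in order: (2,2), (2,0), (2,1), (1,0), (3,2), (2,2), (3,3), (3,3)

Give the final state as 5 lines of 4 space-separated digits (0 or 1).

Answer: 0 1 1 1
1 1 1 1
1 0 1 1
1 1 0 0
0 0 0 0

Derivation:
After press 1 at (2,2):
1 1 1 1
1 1 0 1
0 1 0 0
0 1 0 1
0 0 1 0

After press 2 at (2,0):
1 1 1 1
0 1 0 1
1 0 0 0
1 1 0 1
0 0 1 0

After press 3 at (2,1):
1 1 1 1
0 0 0 1
0 1 1 0
1 0 0 1
0 0 1 0

After press 4 at (1,0):
0 1 1 1
1 1 0 1
1 1 1 0
1 0 0 1
0 0 1 0

After press 5 at (3,2):
0 1 1 1
1 1 0 1
1 1 0 0
1 1 1 0
0 0 0 0

After press 6 at (2,2):
0 1 1 1
1 1 1 1
1 0 1 1
1 1 0 0
0 0 0 0

After press 7 at (3,3):
0 1 1 1
1 1 1 1
1 0 1 0
1 1 1 1
0 0 0 1

After press 8 at (3,3):
0 1 1 1
1 1 1 1
1 0 1 1
1 1 0 0
0 0 0 0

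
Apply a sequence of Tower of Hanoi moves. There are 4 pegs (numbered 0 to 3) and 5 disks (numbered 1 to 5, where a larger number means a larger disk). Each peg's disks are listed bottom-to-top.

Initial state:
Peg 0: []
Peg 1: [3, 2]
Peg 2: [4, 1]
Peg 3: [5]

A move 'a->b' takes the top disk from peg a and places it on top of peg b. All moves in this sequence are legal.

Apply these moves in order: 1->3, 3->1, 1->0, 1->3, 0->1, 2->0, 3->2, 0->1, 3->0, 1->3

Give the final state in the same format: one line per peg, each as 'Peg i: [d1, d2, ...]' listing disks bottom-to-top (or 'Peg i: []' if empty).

Answer: Peg 0: [5]
Peg 1: [2]
Peg 2: [4, 3]
Peg 3: [1]

Derivation:
After move 1 (1->3):
Peg 0: []
Peg 1: [3]
Peg 2: [4, 1]
Peg 3: [5, 2]

After move 2 (3->1):
Peg 0: []
Peg 1: [3, 2]
Peg 2: [4, 1]
Peg 3: [5]

After move 3 (1->0):
Peg 0: [2]
Peg 1: [3]
Peg 2: [4, 1]
Peg 3: [5]

After move 4 (1->3):
Peg 0: [2]
Peg 1: []
Peg 2: [4, 1]
Peg 3: [5, 3]

After move 5 (0->1):
Peg 0: []
Peg 1: [2]
Peg 2: [4, 1]
Peg 3: [5, 3]

After move 6 (2->0):
Peg 0: [1]
Peg 1: [2]
Peg 2: [4]
Peg 3: [5, 3]

After move 7 (3->2):
Peg 0: [1]
Peg 1: [2]
Peg 2: [4, 3]
Peg 3: [5]

After move 8 (0->1):
Peg 0: []
Peg 1: [2, 1]
Peg 2: [4, 3]
Peg 3: [5]

After move 9 (3->0):
Peg 0: [5]
Peg 1: [2, 1]
Peg 2: [4, 3]
Peg 3: []

After move 10 (1->3):
Peg 0: [5]
Peg 1: [2]
Peg 2: [4, 3]
Peg 3: [1]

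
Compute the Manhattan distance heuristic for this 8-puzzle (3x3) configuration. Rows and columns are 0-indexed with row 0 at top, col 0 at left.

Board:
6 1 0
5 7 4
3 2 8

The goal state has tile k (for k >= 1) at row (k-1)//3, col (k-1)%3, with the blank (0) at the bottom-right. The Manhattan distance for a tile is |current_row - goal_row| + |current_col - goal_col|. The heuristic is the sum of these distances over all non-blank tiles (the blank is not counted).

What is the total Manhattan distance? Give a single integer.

Tile 6: (0,0)->(1,2) = 3
Tile 1: (0,1)->(0,0) = 1
Tile 5: (1,0)->(1,1) = 1
Tile 7: (1,1)->(2,0) = 2
Tile 4: (1,2)->(1,0) = 2
Tile 3: (2,0)->(0,2) = 4
Tile 2: (2,1)->(0,1) = 2
Tile 8: (2,2)->(2,1) = 1
Sum: 3 + 1 + 1 + 2 + 2 + 4 + 2 + 1 = 16

Answer: 16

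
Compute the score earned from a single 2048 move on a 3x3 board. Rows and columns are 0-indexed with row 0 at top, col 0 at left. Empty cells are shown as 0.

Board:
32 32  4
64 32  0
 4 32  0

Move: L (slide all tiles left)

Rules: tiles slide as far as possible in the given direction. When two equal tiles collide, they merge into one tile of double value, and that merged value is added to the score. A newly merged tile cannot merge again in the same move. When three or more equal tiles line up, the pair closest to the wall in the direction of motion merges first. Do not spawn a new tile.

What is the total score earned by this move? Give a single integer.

Answer: 64

Derivation:
Slide left:
row 0: [32, 32, 4] -> [64, 4, 0]  score +64 (running 64)
row 1: [64, 32, 0] -> [64, 32, 0]  score +0 (running 64)
row 2: [4, 32, 0] -> [4, 32, 0]  score +0 (running 64)
Board after move:
64  4  0
64 32  0
 4 32  0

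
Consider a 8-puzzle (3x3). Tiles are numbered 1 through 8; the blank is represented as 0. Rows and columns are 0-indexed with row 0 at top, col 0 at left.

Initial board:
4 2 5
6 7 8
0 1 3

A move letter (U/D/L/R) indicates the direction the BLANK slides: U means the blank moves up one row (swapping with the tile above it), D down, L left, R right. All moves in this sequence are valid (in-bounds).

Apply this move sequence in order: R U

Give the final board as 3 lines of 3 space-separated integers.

Answer: 4 2 5
6 0 8
1 7 3

Derivation:
After move 1 (R):
4 2 5
6 7 8
1 0 3

After move 2 (U):
4 2 5
6 0 8
1 7 3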